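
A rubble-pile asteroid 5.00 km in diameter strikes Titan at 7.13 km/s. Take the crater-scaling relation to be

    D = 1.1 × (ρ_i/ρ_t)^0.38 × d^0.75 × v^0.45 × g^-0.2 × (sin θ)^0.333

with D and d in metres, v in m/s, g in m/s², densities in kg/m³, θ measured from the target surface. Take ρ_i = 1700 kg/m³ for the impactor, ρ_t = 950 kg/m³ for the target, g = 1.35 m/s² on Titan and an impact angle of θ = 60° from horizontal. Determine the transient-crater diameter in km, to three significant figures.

In SI units: d = 5000 m, v = 7130 m/s.
(ρ_i/ρ_t)^0.38 = (1700/950)^0.38 = 1.247
d^0.75 = 5000^0.75 = 594.6
v^0.45 = 7130^0.45 = 54.19
g^-0.2 = 1.35^-0.2 = 0.9417
(sin 60°)^0.333 = 0.8660^0.333 = 0.9532
D = 1.1 × 1.247 × 594.6 × 54.19 × 0.9417 × 0.9532 = 39673 m
   = 39.67 km

D ≈ 39.7 km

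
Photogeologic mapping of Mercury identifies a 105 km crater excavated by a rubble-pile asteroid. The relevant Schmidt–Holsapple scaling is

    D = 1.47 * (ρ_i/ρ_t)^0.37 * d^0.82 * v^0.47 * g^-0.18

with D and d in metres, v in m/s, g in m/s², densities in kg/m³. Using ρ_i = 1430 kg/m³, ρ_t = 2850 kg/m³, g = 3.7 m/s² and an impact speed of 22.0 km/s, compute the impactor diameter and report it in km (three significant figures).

d ≈ 4.90 km

Rearranging for d: d = [D / (1.47 · (1430/2850)^0.37 · 22000^0.47 · 3.7^-0.18)]^(1/0.82).
D = 105000 m.
(1430/2850)^0.37 = 0.7748
22000^0.47 = 109.9
3.7^-0.18 = 0.7902
Denominator = 1.47 × 0.7748 × 109.9 × 0.7902 = 98.91
D / 98.91 = 105000 / 98.91 = 1062
d = 1062^(1/0.82) = 1062^1.2195 = 4902 m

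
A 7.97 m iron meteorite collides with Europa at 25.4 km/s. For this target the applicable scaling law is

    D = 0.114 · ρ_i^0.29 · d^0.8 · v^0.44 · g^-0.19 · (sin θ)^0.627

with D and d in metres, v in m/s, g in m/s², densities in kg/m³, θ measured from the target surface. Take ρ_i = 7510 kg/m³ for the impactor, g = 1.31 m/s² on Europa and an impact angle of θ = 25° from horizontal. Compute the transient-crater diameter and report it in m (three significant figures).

In SI units: v = 25400 m/s.
ρ_i^0.29 = 7510^0.29 = 13.30
d^0.8 = 7.97^0.8 = 5.262
v^0.44 = 25400^0.44 = 86.72
g^-0.19 = 1.31^-0.19 = 0.9500
(sin 25°)^0.627 = 0.4226^0.627 = 0.5827
D = 0.114 × 13.30 × 5.262 × 86.72 × 0.9500 × 0.5827 = 383.0 m

D ≈ 383 m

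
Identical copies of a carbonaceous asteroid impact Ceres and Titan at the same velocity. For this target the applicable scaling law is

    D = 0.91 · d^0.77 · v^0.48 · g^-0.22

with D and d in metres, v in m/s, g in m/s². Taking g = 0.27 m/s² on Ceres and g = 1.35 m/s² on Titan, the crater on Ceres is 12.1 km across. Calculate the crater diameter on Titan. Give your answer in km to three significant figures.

All impactor-dependent factors cancel in the ratio, leaving D_Titan/D_Ceres = (g_Titan/g_Ceres)^-0.22.
(1.35/0.27)^-0.22 = 5.000^-0.22 = 0.7018
D_Titan = 0.7018 × 12.1 km = 8.49 km

D ≈ 8.49 km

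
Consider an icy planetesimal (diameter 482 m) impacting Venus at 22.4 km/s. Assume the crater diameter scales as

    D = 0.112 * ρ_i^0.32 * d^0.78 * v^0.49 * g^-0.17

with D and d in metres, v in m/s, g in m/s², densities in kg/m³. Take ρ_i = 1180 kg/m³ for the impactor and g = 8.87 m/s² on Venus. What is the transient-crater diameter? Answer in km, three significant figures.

In SI units: v = 22400 m/s.
ρ_i^0.32 = 1180^0.32 = 9.616
d^0.78 = 482^0.78 = 123.8
v^0.49 = 22400^0.49 = 135.4
g^-0.17 = 8.87^-0.17 = 0.6900
D = 0.112 × 9.616 × 123.8 × 135.4 × 0.6900 = 12457 m
   = 12.46 km

D ≈ 12.5 km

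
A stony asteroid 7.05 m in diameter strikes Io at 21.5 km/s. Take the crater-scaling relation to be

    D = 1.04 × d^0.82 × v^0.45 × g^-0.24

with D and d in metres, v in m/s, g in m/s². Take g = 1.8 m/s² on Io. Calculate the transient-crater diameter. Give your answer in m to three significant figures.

In SI units: v = 21500 m/s.
d^0.82 = 7.05^0.82 = 4.960
v^0.45 = 21500^0.45 = 89.04
g^-0.24 = 1.8^-0.24 = 0.8684
D = 1.04 × 4.960 × 89.04 × 0.8684 = 398.9 m

D ≈ 399 m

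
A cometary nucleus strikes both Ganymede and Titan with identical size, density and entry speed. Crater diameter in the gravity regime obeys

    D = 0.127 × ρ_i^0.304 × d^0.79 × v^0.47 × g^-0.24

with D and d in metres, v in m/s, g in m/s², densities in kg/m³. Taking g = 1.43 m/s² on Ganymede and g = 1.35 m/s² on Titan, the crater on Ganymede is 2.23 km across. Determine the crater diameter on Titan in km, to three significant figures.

D ≈ 2.26 km

All impactor-dependent factors cancel in the ratio, leaving D_Titan/D_Ganymede = (g_Titan/g_Ganymede)^-0.24.
(1.35/1.43)^-0.24 = 0.9441^-0.24 = 1.014
D_Titan = 1.014 × 2.23 km = 2.26 km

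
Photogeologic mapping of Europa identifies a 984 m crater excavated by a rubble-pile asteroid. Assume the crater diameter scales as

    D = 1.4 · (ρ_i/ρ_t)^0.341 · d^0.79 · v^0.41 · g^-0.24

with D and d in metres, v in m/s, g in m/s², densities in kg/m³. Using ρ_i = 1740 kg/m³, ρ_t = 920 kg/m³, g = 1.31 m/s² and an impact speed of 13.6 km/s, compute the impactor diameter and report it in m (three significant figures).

d ≈ 23.7 m

Rearranging for d: d = [D / (1.4 · (1740/920)^0.341 · 13600^0.41 · 1.31^-0.24)]^(1/0.79).
(1740/920)^0.341 = 1.243
13600^0.41 = 49.52
1.31^-0.24 = 0.9372
Denominator = 1.4 × 1.243 × 49.52 × 0.9372 = 80.76
D / 80.76 = 984 / 80.76 = 12.18
d = 12.18^(1/0.79) = 12.18^1.2658 = 23.67 m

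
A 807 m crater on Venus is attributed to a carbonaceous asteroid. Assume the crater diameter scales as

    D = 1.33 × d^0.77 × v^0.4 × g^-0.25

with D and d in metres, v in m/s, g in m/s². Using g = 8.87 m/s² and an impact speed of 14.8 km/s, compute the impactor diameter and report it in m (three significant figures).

Rearranging for d: d = [D / (1.33 · 14800^0.4 · 8.87^-0.25)]^(1/0.77).
14800^0.4 = 46.57
8.87^-0.25 = 0.5795
Denominator = 1.33 × 46.57 × 0.5795 = 35.89
D / 35.89 = 807 / 35.89 = 22.49
d = 22.49^(1/0.77) = 22.49^1.2987 = 56.99 m

d ≈ 57.0 m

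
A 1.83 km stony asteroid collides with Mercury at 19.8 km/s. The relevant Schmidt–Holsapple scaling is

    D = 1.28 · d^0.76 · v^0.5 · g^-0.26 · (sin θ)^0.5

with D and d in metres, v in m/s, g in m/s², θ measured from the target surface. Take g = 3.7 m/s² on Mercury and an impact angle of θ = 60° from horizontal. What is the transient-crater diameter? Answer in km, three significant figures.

D ≈ 36.0 km

In SI units: d = 1830 m, v = 19800 m/s.
d^0.76 = 1830^0.76 = 301.6
v^0.5 = 19800^0.5 = 140.7
g^-0.26 = 3.7^-0.26 = 0.7117
(sin 60°)^0.5 = 0.8660^0.5 = 0.9306
D = 1.28 × 301.6 × 140.7 × 0.7117 × 0.9306 = 35975 m
   = 35.97 km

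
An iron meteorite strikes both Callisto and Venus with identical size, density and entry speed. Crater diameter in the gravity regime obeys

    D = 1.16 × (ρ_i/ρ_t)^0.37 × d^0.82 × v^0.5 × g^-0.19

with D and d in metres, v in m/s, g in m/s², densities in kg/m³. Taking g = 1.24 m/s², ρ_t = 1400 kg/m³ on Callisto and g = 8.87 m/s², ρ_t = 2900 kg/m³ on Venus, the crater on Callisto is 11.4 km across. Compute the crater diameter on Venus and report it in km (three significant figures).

D ≈ 5.99 km

The impactor-only factors (d, v, ρ_i) cancel in the ratio, leaving D_Venus/D_Callisto = (g_Venus/g_Callisto)^-0.19 · (ρ_t,Callisto/ρ_t,Venus)^0.37.
(8.87/1.24)^-0.19 = 7.153^-0.19 = 0.6881
(1400/2900)^0.37 = 0.4828^0.37 = 0.7638
Ratio = 0.6881 × 0.7638 = 0.5256
D_Venus = 0.5256 × 11.4 km = 5.99 km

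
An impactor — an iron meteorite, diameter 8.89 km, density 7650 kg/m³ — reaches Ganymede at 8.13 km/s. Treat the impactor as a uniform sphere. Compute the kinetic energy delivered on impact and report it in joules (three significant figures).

E ≈ 9.30 × 10^22 J

d = 8890 m; v = 8130 m/s.
Mass m = (π/6) ρ d³ = (π/6) × 7650 × (8890)³ = 2.814 × 10^15 kg
E = ½ m v² = 0.5 × 2.814 × 10^15 × (8130)² = 9.300 × 10^22 J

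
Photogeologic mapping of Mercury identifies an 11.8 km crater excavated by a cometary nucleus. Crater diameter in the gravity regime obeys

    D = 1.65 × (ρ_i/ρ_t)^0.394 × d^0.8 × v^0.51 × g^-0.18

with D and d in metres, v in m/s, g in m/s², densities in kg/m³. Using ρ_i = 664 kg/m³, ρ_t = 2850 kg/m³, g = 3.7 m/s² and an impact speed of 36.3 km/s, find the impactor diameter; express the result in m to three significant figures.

Rearranging for d: d = [D / (1.65 · (664/2850)^0.394 · 36300^0.51 · 3.7^-0.18)]^(1/0.8).
D = 11800 m.
(664/2850)^0.394 = 0.5633
36300^0.51 = 211.6
3.7^-0.18 = 0.7902
Denominator = 1.65 × 0.5633 × 211.6 × 0.7902 = 155.4
D / 155.4 = 11800 / 155.4 = 75.93
d = 75.93^(1/0.8) = 75.93^1.25 = 224.1 m

d ≈ 224 m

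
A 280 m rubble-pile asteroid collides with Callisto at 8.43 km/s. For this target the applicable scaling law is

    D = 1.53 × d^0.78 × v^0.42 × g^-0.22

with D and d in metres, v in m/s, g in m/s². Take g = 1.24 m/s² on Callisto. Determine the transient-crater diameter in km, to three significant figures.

In SI units: v = 8430 m/s.
d^0.78 = 280^0.78 = 81.06
v^0.42 = 8430^0.42 = 44.55
g^-0.22 = 1.24^-0.22 = 0.9538
D = 1.53 × 81.06 × 44.55 × 0.9538 = 5270 m
   = 5.270 km

D ≈ 5.27 km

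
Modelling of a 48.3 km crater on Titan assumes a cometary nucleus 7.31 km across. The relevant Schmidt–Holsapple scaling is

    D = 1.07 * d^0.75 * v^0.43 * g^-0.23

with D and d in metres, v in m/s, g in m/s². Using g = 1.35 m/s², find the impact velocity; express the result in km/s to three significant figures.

v ≈ 14.3 km/s

Rearranging for v: v = [D / (1.07 · 7310^0.75 · 1.35^-0.23)]^(1/0.43).
D = 48300 m.
7310^0.75 = 790.6
1.35^-0.23 = 0.9333
Denominator = 1.07 × 790.6 × 0.9333 = 789.5
D / 789.5 = 48300 / 789.5 = 61.18
v = 61.18^(1/0.43) = 61.18^2.3256 = 14287 m/s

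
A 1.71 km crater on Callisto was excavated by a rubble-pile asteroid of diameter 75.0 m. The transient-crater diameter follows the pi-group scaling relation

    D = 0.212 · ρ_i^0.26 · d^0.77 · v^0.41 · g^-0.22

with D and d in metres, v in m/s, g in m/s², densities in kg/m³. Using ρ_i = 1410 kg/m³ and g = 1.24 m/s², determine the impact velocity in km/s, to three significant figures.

Rearranging for v: v = [D / (0.212 · 1410^0.26 · 75^0.77 · 1.24^-0.22)]^(1/0.41).
D = 1710 m.
1410^0.26 = 6.589
75^0.77 = 27.78
1.24^-0.22 = 0.9538
Denominator = 0.212 × 6.589 × 27.78 × 0.9538 = 37.01
D / 37.01 = 1710 / 37.01 = 46.20
v = 46.20^(1/0.41) = 46.20^2.439 = 11483 m/s

v ≈ 11.5 km/s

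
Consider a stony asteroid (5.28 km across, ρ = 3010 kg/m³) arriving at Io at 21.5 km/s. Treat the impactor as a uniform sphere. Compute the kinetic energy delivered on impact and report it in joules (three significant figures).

E ≈ 5.36 × 10^22 J

d = 5280 m; v = 21500 m/s.
Mass m = (π/6) ρ d³ = (π/6) × 3010 × (5280)³ = 2.320 × 10^14 kg
E = ½ m v² = 0.5 × 2.320 × 10^14 × (21500)² = 5.362 × 10^22 J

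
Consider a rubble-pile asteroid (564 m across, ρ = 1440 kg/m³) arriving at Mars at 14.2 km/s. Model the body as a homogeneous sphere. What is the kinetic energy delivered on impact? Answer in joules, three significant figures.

E ≈ 1.36 × 10^19 J

v = 14200 m/s.
Mass m = (π/6) ρ d³ = (π/6) × 1440 × (564)³ = 1.353 × 10^11 kg
E = ½ m v² = 0.5 × 1.353 × 10^11 × (14200)² = 1.364 × 10^19 J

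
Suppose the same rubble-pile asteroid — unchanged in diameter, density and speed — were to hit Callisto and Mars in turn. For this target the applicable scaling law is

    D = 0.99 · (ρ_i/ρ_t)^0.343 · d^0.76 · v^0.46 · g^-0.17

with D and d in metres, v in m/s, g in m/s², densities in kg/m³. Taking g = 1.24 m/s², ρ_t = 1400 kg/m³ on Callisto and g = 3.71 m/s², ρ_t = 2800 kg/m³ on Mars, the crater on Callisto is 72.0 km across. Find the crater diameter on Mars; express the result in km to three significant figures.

D ≈ 47.1 km

The impactor-only factors (d, v, ρ_i) cancel in the ratio, leaving D_Mars/D_Callisto = (g_Mars/g_Callisto)^-0.17 · (ρ_t,Callisto/ρ_t,Mars)^0.343.
(3.71/1.24)^-0.17 = 2.992^-0.17 = 0.8300
(1400/2800)^0.343 = 0.5000^0.343 = 0.7884
Ratio = 0.8300 × 0.7884 = 0.6544
D_Mars = 0.6544 × 72.0 km = 47.1 km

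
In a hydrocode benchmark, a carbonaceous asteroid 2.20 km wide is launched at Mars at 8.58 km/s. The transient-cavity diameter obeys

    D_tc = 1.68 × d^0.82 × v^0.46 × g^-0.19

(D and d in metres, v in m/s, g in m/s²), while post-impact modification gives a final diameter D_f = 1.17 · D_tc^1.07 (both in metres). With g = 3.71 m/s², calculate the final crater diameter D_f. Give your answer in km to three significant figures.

D_f ≈ 115 km

In SI: d = 2200 m, v = 8580 m/s.
d^0.82 = 2200^0.82 = 550.5
v^0.46 = 8580^0.46 = 64.48
g^-0.19 = 3.71^-0.19 = 0.7795
D_tc = 1.68 × 550.5 × 64.48 × 0.7795 = 46480 m
D_f = 1.17 × (46480)^1.07 = 1.154 × 10^5 m
     = 115.4 km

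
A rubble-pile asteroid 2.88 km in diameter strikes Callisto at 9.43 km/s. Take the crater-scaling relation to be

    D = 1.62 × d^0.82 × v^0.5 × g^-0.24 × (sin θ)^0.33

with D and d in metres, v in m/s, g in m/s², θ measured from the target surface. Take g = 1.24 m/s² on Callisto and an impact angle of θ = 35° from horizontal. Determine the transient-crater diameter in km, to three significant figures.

D ≈ 85.4 km

In SI units: d = 2880 m, v = 9430 m/s.
d^0.82 = 2880^0.82 = 686.6
v^0.5 = 9430^0.5 = 97.11
g^-0.24 = 1.24^-0.24 = 0.9497
(sin 35°)^0.33 = 0.5736^0.33 = 0.8324
D = 1.62 × 686.6 × 97.11 × 0.9497 × 0.8324 = 85389 m
   = 85.39 km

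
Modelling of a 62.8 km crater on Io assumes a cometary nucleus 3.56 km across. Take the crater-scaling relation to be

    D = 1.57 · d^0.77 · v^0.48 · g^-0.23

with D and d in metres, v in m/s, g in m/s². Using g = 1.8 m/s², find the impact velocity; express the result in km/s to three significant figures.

Rearranging for v: v = [D / (1.57 · 3560^0.77 · 1.8^-0.23)]^(1/0.48).
D = 62800 m.
3560^0.77 = 542.8
1.8^-0.23 = 0.8735
Denominator = 1.57 × 542.8 × 0.8735 = 744.4
D / 744.4 = 62800 / 744.4 = 84.36
v = 84.36^(1/0.48) = 84.36^2.0833 = 10297 m/s

v ≈ 10.3 km/s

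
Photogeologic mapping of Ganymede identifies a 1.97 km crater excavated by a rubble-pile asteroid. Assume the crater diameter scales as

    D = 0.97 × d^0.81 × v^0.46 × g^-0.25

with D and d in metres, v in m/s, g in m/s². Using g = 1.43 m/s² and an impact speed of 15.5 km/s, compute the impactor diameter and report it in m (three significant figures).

d ≈ 56.5 m

Rearranging for d: d = [D / (0.97 · 15500^0.46 · 1.43^-0.25)]^(1/0.81).
D = 1970 m.
15500^0.46 = 84.64
1.43^-0.25 = 0.9145
Denominator = 0.97 × 84.64 × 0.9145 = 75.08
D / 75.08 = 1970 / 75.08 = 26.24
d = 26.24^(1/0.81) = 26.24^1.2346 = 56.47 m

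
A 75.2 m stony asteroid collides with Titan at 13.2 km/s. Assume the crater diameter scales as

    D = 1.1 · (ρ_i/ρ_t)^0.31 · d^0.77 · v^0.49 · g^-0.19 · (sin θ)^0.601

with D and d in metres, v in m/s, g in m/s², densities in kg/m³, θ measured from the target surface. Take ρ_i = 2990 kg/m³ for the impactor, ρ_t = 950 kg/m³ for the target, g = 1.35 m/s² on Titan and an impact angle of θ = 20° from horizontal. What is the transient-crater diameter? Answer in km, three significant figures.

In SI units: v = 13200 m/s.
(ρ_i/ρ_t)^0.31 = (2990/950)^0.31 = 1.427
d^0.77 = 75.2^0.77 = 27.84
v^0.49 = 13200^0.49 = 104.5
g^-0.19 = 1.35^-0.19 = 0.9446
(sin 20°)^0.601 = 0.3420^0.601 = 0.5247
D = 1.1 × 1.427 × 27.84 × 104.5 × 0.9446 × 0.5247 = 2263 m
   = 2.263 km

D ≈ 2.26 km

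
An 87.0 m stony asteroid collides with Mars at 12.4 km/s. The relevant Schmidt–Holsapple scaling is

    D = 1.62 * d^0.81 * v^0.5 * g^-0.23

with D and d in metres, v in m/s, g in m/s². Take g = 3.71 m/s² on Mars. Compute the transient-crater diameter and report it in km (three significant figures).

D ≈ 4.97 km

In SI units: v = 12400 m/s.
d^0.81 = 87^0.81 = 37.24
v^0.5 = 12400^0.5 = 111.4
g^-0.23 = 3.71^-0.23 = 0.7397
D = 1.62 × 37.24 × 111.4 × 0.7397 = 4971 m
   = 4.971 km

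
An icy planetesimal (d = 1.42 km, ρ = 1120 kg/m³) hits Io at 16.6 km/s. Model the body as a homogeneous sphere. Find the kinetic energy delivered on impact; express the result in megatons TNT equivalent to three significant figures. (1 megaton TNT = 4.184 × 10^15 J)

E ≈ 55300 Mt TNT

d = 1420 m; v = 16600 m/s.
Mass m = (π/6) ρ d³ = (π/6) × 1120 × (1420)³ = 1.679 × 10^12 kg
E = ½ m v² = 0.5 × 1.679 × 10^12 × (16600)² = 2.313 × 10^20 J
   = 2.313 × 10^20 / 4.184×10^15 = 55282 Mt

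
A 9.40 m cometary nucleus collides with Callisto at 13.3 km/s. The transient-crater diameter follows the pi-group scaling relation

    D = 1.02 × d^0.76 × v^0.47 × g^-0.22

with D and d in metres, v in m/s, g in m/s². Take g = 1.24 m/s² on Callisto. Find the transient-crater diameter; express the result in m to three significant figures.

D ≈ 463 m

In SI units: v = 13300 m/s.
d^0.76 = 9.4^0.76 = 5.490
v^0.47 = 13300^0.47 = 86.74
g^-0.22 = 1.24^-0.22 = 0.9538
D = 1.02 × 5.490 × 86.74 × 0.9538 = 463.3 m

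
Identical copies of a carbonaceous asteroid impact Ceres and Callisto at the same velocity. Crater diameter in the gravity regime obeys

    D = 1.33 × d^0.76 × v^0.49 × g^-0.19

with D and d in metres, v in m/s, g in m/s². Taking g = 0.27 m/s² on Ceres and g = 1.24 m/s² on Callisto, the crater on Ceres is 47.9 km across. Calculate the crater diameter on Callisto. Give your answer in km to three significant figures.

All impactor-dependent factors cancel in the ratio, leaving D_Callisto/D_Ceres = (g_Callisto/g_Ceres)^-0.19.
(1.24/0.27)^-0.19 = 4.593^-0.19 = 0.7485
D_Callisto = 0.7485 × 47.9 km = 35.9 km

D ≈ 35.9 km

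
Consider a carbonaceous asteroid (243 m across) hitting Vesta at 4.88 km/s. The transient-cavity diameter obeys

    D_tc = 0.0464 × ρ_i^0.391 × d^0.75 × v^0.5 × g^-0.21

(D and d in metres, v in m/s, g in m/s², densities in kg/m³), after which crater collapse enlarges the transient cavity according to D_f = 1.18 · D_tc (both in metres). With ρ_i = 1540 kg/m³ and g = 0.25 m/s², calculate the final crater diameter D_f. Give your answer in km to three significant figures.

D_f ≈ 5.55 km

v = 4880 m/s.
ρ_i^0.391 = 1540^0.391 = 17.63
d^0.75 = 243^0.75 = 61.55
v^0.5 = 4880^0.5 = 69.86
g^-0.21 = 0.25^-0.21 = 1.338
D_tc = 0.0464 × 17.63 × 61.55 × 69.86 × 1.338 = 4706 m
D_f = 1.18 × 4706 = 5553 m
     = 5.553 km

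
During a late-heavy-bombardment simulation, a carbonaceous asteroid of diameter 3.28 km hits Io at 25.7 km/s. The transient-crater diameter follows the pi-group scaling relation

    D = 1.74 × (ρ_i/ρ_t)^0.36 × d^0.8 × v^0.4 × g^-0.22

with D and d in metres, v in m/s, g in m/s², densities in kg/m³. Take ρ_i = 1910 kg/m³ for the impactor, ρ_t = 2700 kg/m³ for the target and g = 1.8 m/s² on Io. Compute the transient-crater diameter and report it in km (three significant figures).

In SI units: d = 3280 m, v = 25700 m/s.
(ρ_i/ρ_t)^0.36 = (1910/2700)^0.36 = 0.8828
d^0.8 = 3280^0.8 = 649.7
v^0.4 = 25700^0.4 = 58.07
g^-0.22 = 1.8^-0.22 = 0.8787
D = 1.74 × 0.8828 × 649.7 × 58.07 × 0.8787 = 50923 m
   = 50.92 km

D ≈ 50.9 km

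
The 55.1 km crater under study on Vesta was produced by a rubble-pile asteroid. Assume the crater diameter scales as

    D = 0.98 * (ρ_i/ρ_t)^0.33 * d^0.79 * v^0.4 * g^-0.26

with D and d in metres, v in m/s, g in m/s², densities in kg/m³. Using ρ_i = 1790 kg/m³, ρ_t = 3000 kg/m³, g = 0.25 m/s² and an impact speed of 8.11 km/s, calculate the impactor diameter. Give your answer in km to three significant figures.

Rearranging for d: d = [D / (0.98 · (1790/3000)^0.33 · 8110^0.4 · 0.25^-0.26)]^(1/0.79).
D = 55100 m.
(1790/3000)^0.33 = 0.8433
8110^0.4 = 36.61
0.25^-0.26 = 1.434
Denominator = 0.98 × 0.8433 × 36.61 × 1.434 = 43.39
D / 43.39 = 55100 / 43.39 = 1270
d = 1270^(1/0.79) = 1270^1.2658 = 8488 m

d ≈ 8.49 km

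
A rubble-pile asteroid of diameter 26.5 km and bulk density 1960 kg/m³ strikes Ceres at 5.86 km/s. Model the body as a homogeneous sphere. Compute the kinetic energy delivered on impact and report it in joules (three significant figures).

d = 26500 m; v = 5860 m/s.
Mass m = (π/6) ρ d³ = (π/6) × 1960 × (26500)³ = 1.910 × 10^16 kg
E = ½ m v² = 0.5 × 1.910 × 10^16 × (5860)² = 3.279 × 10^23 J

E ≈ 3.28 × 10^23 J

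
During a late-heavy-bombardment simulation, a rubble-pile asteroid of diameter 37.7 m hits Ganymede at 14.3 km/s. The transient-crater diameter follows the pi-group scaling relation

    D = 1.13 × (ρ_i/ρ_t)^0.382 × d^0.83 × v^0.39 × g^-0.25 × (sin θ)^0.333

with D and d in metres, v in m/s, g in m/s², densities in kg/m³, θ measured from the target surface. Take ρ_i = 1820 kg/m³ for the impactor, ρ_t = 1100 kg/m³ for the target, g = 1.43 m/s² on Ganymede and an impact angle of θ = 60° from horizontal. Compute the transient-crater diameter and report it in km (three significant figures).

D ≈ 1.01 km

In SI units: v = 14300 m/s.
(ρ_i/ρ_t)^0.382 = (1820/1100)^0.382 = 1.212
d^0.83 = 37.7^0.83 = 20.34
v^0.39 = 14300^0.39 = 41.74
g^-0.25 = 1.43^-0.25 = 0.9145
(sin 60°)^0.333 = 0.8660^0.333 = 0.9532
D = 1.13 × 1.212 × 20.34 × 41.74 × 0.9145 × 0.9532 = 1014 m
   = 1.014 km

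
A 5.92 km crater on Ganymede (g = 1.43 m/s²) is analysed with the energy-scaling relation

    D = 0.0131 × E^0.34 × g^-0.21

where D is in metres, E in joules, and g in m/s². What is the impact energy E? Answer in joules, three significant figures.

Rearranging: E = [D / (0.0131 · g^-0.21)]^(1/0.34).
D = 5920 m.
g^-0.21 = 1.43^-0.21 = 0.9276
D / (0.0131 × 0.9276) = 5920 / (0.01215) = 4.872 × 10^5
E = (4.872 × 10^5)^2.9412 = 5.354 × 10^16 J

E ≈ 5.35 × 10^16 J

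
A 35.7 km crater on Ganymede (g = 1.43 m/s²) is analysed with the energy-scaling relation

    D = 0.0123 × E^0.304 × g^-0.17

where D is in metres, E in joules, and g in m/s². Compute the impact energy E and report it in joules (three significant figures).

E ≈ 2.22 × 10^21 J

Rearranging: E = [D / (0.0123 · g^-0.17)]^(1/0.304).
D = 35700 m.
g^-0.17 = 1.43^-0.17 = 0.9410
D / (0.0123 × 0.9410) = 35700 / (0.01157) = 3.086 × 10^6
E = (3.086 × 10^6)^3.2895 = 2.223 × 10^21 J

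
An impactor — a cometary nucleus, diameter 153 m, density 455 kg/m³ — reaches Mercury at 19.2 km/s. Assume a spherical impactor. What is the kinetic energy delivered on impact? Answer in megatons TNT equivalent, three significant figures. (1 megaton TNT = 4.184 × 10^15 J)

E ≈ 37.6 Mt TNT

v = 19200 m/s.
Mass m = (π/6) ρ d³ = (π/6) × 455 × (153)³ = 8.533 × 10^8 kg
E = ½ m v² = 0.5 × 8.533 × 10^8 × (19200)² = 1.573 × 10^17 J
   = 1.573 × 10^17 / 4.184×10^15 = 37.60 Mt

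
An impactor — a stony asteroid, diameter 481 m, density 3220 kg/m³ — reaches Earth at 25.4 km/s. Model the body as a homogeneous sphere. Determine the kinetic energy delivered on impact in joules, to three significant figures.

E ≈ 6.05 × 10^19 J

v = 25400 m/s.
Mass m = (π/6) ρ d³ = (π/6) × 3220 × (481)³ = 1.876 × 10^11 kg
E = ½ m v² = 0.5 × 1.876 × 10^11 × (25400)² = 6.052 × 10^19 J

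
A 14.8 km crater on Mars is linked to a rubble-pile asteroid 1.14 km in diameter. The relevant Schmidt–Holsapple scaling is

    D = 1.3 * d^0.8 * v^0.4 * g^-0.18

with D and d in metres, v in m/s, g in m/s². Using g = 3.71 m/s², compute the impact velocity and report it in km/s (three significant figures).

Rearranging for v: v = [D / (1.3 · 1140^0.8 · 3.71^-0.18)]^(1/0.4).
D = 14800 m.
1140^0.8 = 278.9
3.71^-0.18 = 0.7898
Denominator = 1.3 × 278.9 × 0.7898 = 286.4
D / 286.4 = 14800 / 286.4 = 51.68
v = 51.68^(1/0.4) = 51.68^2.5 = 19200 m/s

v ≈ 19.2 km/s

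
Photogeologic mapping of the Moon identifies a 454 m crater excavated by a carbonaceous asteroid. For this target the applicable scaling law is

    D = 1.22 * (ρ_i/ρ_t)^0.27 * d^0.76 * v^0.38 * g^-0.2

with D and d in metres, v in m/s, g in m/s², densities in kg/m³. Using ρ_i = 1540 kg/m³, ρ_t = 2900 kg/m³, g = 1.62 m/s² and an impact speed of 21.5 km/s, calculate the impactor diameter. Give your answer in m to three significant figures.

d ≈ 23.4 m

Rearranging for d: d = [D / (1.22 · (1540/2900)^0.27 · 21500^0.38 · 1.62^-0.2)]^(1/0.76).
(1540/2900)^0.27 = 0.8429
21500^0.38 = 44.29
1.62^-0.2 = 0.9080
Denominator = 1.22 × 0.8429 × 44.29 × 0.9080 = 41.35
D / 41.35 = 454 / 41.35 = 10.98
d = 10.98^(1/0.76) = 10.98^1.3158 = 23.40 m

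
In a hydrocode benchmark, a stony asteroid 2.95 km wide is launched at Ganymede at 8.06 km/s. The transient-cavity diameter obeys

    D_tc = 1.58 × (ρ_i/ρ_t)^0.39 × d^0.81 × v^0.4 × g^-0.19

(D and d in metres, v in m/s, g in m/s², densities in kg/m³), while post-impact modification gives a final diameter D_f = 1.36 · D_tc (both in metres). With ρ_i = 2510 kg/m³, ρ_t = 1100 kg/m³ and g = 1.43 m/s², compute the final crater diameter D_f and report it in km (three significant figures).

D_f ≈ 65.4 km

In SI: d = 2950 m, v = 8060 m/s.
(ρ_i/ρ_t)^0.39 = (2510/1100)^0.39 = 1.380
d^0.81 = 2950^0.81 = 646.5
v^0.4 = 8060^0.4 = 36.52
g^-0.19 = 1.43^-0.19 = 0.9343
D_tc = 1.58 × 1.380 × 646.5 × 36.52 × 0.9343 = 48100 m
D_f = 1.36 × 48100 = 65416 m
     = 65.42 km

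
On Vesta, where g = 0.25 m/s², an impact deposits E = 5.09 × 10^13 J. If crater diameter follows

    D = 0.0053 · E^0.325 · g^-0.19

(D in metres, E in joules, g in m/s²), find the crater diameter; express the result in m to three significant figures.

D ≈ 196 m

E^0.325 = (5.09 × 10^13)^0.325 = 2.849 × 10^4
g^-0.19 = 0.25^-0.19 = 1.301
D = 0.0053 × 2.849 × 10^4 × 1.301 = 196.4 m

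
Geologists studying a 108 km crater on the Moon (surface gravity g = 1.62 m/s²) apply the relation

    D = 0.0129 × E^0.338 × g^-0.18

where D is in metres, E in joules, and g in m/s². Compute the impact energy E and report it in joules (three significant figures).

E ≈ 3.92 × 10^20 J

Rearranging: E = [D / (0.0129 · g^-0.18)]^(1/0.338).
D = 108000 m.
g^-0.18 = 1.62^-0.18 = 0.9168
D / (0.0129 × 0.9168) = 108000 / (0.01183) = 9.129 × 10^6
E = (9.129 × 10^6)^2.9586 = 3.918 × 10^20 J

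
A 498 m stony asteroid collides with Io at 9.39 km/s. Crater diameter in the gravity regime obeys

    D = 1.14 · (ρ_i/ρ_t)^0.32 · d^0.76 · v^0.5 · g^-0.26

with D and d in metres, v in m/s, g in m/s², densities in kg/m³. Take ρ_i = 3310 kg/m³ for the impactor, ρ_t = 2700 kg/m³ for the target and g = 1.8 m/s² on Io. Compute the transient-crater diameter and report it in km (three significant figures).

In SI units: v = 9390 m/s.
(ρ_i/ρ_t)^0.32 = (3310/2700)^0.32 = 1.067
d^0.76 = 498^0.76 = 112.2
v^0.5 = 9390^0.5 = 96.90
g^-0.26 = 1.8^-0.26 = 0.8583
D = 1.14 × 1.067 × 112.2 × 96.90 × 0.8583 = 11351 m
   = 11.35 km

D ≈ 11.4 km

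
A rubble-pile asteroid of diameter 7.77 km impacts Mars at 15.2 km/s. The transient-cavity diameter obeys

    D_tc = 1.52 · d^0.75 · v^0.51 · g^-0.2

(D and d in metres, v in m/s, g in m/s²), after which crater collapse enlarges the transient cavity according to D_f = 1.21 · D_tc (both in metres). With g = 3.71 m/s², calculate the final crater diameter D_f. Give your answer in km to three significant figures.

D_f ≈ 159 km

In SI: d = 7770 m, v = 15200 m/s.
d^0.75 = 7770^0.75 = 827.6
v^0.51 = 15200^0.51 = 135.8
g^-0.2 = 3.71^-0.2 = 0.7694
D_tc = 1.52 × 827.6 × 135.8 × 0.7694 = 1.314 × 10^5 m
D_f = 1.21 × 1.314 × 10^5 = 1.590 × 10^5 m
     = 159.0 km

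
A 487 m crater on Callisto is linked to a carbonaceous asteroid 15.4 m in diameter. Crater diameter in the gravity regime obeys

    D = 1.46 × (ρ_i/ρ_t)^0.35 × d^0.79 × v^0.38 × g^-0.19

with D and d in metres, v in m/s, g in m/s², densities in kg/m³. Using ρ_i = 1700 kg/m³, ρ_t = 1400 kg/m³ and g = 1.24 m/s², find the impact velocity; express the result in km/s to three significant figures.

v ≈ 13.8 km/s

Rearranging for v: v = [D / (1.46 · (1700/1400)^0.35 · 15.4^0.79 · 1.24^-0.19)]^(1/0.38).
(1700/1400)^0.35 = 1.070
15.4^0.79 = 8.672
1.24^-0.19 = 0.9600
Denominator = 1.46 × 1.070 × 8.672 × 0.9600 = 13.01
D / 13.01 = 487 / 13.01 = 37.43
v = 37.43^(1/0.38) = 37.43^2.6316 = 13807 m/s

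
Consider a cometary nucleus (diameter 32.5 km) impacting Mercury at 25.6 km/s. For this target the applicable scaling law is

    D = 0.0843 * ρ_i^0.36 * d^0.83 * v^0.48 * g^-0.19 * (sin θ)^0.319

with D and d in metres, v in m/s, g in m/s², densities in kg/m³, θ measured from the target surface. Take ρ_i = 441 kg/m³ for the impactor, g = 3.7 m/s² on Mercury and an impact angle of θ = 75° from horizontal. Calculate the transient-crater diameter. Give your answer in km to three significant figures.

In SI units: d = 32500 m, v = 25600 m/s.
ρ_i^0.36 = 441^0.36 = 8.954
d^0.83 = 32500^0.83 = 5557
v^0.48 = 25600^0.48 = 130.6
g^-0.19 = 3.7^-0.19 = 0.7799
(sin 75°)^0.319 = 0.9659^0.319 = 0.9890
D = 0.0843 × 8.954 × 5557 × 130.6 × 0.7799 × 0.9890 = 4.225 × 10^5 m
   = 422.5 km

D ≈ 423 km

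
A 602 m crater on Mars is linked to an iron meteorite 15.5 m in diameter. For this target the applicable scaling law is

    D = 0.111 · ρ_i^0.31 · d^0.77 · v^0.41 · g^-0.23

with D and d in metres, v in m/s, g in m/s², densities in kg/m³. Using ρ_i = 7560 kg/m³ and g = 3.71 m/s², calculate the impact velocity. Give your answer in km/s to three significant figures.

v ≈ 18.2 km/s

Rearranging for v: v = [D / (0.111 · 7560^0.31 · 15.5^0.77 · 3.71^-0.23)]^(1/0.41).
7560^0.31 = 15.93
15.5^0.77 = 8.252
3.71^-0.23 = 0.7397
Denominator = 0.111 × 15.93 × 8.252 × 0.7397 = 10.79
D / 10.79 = 602 / 10.79 = 55.79
v = 55.79^(1/0.41) = 55.79^2.439 = 18191 m/s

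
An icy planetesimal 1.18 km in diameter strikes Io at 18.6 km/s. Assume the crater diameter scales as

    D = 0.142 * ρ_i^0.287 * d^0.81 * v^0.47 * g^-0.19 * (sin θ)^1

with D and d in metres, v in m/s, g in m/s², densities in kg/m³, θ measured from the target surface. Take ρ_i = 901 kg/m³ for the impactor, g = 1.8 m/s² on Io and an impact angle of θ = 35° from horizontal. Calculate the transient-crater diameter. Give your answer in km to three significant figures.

D ≈ 16.0 km

In SI units: d = 1180 m, v = 18600 m/s.
ρ_i^0.287 = 901^0.287 = 7.047
d^0.81 = 1180^0.81 = 307.8
v^0.47 = 18600^0.47 = 101.5
g^-0.19 = 1.8^-0.19 = 0.8943
(sin 35°)^1 = 0.5736^1 = 0.5736
D = 0.142 × 7.047 × 307.8 × 101.5 × 0.8943 × 0.5736 = 16037 m
   = 16.04 km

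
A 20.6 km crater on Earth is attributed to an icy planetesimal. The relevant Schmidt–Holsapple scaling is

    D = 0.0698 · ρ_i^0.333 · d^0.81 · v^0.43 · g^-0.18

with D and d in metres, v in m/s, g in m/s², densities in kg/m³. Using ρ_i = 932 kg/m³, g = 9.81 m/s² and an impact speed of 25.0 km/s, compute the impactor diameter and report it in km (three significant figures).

Rearranging for d: d = [D / (0.0698 · 932^0.333 · 25000^0.43 · 9.81^-0.18)]^(1/0.81).
D = 20600 m.
932^0.333 = 9.746
25000^0.43 = 77.82
9.81^-0.18 = 0.6630
Denominator = 0.0698 × 9.746 × 77.82 × 0.6630 = 35.10
D / 35.10 = 20600 / 35.10 = 586.9
d = 586.9^(1/0.81) = 586.9^1.2346 = 2619 m

d ≈ 2.62 km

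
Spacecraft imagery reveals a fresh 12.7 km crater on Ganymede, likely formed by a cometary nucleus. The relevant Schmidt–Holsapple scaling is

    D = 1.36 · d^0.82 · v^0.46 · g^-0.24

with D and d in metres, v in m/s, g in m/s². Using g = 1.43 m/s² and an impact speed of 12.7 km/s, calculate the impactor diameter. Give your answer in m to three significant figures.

Rearranging for d: d = [D / (1.36 · 12700^0.46 · 1.43^-0.24)]^(1/0.82).
D = 12700 m.
12700^0.46 = 77.22
1.43^-0.24 = 0.9177
Denominator = 1.36 × 77.22 × 0.9177 = 96.38
D / 96.38 = 12700 / 96.38 = 131.8
d = 131.8^(1/0.82) = 131.8^1.2195 = 384.8 m

d ≈ 385 m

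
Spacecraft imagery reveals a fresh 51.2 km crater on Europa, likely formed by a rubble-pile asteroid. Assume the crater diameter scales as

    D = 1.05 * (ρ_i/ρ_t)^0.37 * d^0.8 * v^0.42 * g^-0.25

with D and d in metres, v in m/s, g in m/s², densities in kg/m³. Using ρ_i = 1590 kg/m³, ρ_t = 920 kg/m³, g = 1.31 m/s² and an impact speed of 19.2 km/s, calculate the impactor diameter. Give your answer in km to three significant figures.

d ≈ 3.45 km

Rearranging for d: d = [D / (1.05 · (1590/920)^0.37 · 19200^0.42 · 1.31^-0.25)]^(1/0.8).
D = 51200 m.
(1590/920)^0.37 = 1.224
19200^0.42 = 62.95
1.31^-0.25 = 0.9347
Denominator = 1.05 × 1.224 × 62.95 × 0.9347 = 75.62
D / 75.62 = 51200 / 75.62 = 677.1
d = 677.1^(1/0.8) = 677.1^1.25 = 3454 m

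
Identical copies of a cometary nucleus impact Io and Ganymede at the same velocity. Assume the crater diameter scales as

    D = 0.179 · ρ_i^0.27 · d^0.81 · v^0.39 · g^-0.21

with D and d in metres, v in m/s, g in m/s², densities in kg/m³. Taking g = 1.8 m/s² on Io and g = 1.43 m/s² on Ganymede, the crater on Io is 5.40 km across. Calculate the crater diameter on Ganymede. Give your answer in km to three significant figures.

D ≈ 5.67 km

All impactor-dependent factors cancel in the ratio, leaving D_Ganymede/D_Io = (g_Ganymede/g_Io)^-0.21.
(1.43/1.8)^-0.21 = 0.7944^-0.21 = 1.050
D_Ganymede = 1.050 × 5.40 km = 5.67 km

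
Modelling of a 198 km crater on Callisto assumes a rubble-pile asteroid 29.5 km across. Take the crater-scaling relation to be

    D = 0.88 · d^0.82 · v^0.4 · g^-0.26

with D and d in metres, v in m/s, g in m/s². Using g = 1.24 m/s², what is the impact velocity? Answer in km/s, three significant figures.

v ≈ 19.0 km/s

Rearranging for v: v = [D / (0.88 · 29500^0.82 · 1.24^-0.26)]^(1/0.4).
D = 198000 m.
29500^0.82 = 4627
1.24^-0.26 = 0.9456
Denominator = 0.88 × 4627 × 0.9456 = 3850
D / 3850 = 198000 / 3850 = 51.43
v = 51.43^(1/0.4) = 51.43^2.5 = 18969 m/s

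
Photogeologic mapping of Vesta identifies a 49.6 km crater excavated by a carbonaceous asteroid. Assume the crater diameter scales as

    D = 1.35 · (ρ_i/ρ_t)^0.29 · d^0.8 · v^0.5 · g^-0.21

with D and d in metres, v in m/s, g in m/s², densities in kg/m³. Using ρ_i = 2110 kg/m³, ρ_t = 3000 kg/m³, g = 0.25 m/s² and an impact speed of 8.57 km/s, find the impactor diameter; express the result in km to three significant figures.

Rearranging for d: d = [D / (1.35 · (2110/3000)^0.29 · 8570^0.5 · 0.25^-0.21)]^(1/0.8).
D = 49600 m.
(2110/3000)^0.29 = 0.9030
8570^0.5 = 92.57
0.25^-0.21 = 1.338
Denominator = 1.35 × 0.9030 × 92.57 × 1.338 = 151.0
D / 151.0 = 49600 / 151.0 = 328.5
d = 328.5^(1/0.8) = 328.5^1.25 = 1399 m

d ≈ 1.40 km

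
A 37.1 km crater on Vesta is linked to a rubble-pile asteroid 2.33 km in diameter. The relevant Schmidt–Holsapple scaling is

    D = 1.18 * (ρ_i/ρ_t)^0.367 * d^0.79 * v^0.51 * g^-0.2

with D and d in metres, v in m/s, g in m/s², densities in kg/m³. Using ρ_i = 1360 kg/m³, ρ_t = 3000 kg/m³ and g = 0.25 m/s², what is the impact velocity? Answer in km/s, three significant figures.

v ≈ 4.11 km/s

Rearranging for v: v = [D / (1.18 · (1360/3000)^0.367 · 2330^0.79 · 0.25^-0.2)]^(1/0.51).
D = 37100 m.
(1360/3000)^0.367 = 0.7480
2330^0.79 = 457.3
0.25^-0.2 = 1.320
Denominator = 1.18 × 0.7480 × 457.3 × 1.320 = 532.8
D / 532.8 = 37100 / 532.8 = 69.63
v = 69.63^(1/0.51) = 69.63^1.9608 = 4105 m/s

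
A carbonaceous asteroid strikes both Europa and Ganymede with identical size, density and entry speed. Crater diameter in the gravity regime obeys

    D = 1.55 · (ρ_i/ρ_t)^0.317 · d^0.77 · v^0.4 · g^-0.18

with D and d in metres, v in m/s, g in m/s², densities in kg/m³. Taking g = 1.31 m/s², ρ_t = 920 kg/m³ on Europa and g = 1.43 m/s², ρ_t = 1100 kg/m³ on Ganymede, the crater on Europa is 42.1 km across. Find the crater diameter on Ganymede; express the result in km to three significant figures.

D ≈ 39.2 km

The impactor-only factors (d, v, ρ_i) cancel in the ratio, leaving D_Ganymede/D_Europa = (g_Ganymede/g_Europa)^-0.18 · (ρ_t,Europa/ρ_t,Ganymede)^0.317.
(1.43/1.31)^-0.18 = 1.092^-0.18 = 0.9843
(920/1100)^0.317 = 0.8364^0.317 = 0.9449
Ratio = 0.9843 × 0.9449 = 0.9301
D_Ganymede = 0.9301 × 42.1 km = 39.2 km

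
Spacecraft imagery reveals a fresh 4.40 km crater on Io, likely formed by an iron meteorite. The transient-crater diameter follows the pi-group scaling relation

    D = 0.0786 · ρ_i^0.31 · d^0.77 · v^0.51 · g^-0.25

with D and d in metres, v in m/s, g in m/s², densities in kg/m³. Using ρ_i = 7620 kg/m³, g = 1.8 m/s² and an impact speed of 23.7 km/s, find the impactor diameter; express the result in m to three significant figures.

d ≈ 61.5 m

Rearranging for d: d = [D / (0.0786 · 7620^0.31 · 23700^0.51 · 1.8^-0.25)]^(1/0.77).
D = 4400 m.
7620^0.31 = 15.97
23700^0.51 = 170.3
1.8^-0.25 = 0.8633
Denominator = 0.0786 × 15.97 × 170.3 × 0.8633 = 184.5
D / 184.5 = 4400 / 184.5 = 23.85
d = 23.85^(1/0.77) = 23.85^1.2987 = 61.51 m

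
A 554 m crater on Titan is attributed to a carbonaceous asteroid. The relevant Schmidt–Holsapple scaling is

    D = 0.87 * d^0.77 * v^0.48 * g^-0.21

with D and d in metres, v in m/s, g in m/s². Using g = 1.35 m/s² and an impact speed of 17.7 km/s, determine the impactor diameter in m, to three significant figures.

Rearranging for d: d = [D / (0.87 · 17700^0.48 · 1.35^-0.21)]^(1/0.77).
17700^0.48 = 109.4
1.35^-0.21 = 0.9389
Denominator = 0.87 × 109.4 × 0.9389 = 89.36
D / 89.36 = 554 / 89.36 = 6.200
d = 6.200^(1/0.77) = 6.200^1.2987 = 10.69 m

d ≈ 10.7 m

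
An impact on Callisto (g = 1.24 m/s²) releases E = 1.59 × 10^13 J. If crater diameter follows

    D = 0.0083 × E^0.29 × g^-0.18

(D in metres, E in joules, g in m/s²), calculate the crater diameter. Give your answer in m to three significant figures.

E^0.29 = (1.59 × 10^13)^0.29 = 6.736 × 10^3
g^-0.18 = 1.24^-0.18 = 0.9620
D = 0.0083 × 6.736 × 10^3 × 0.9620 = 53.78 m

D ≈ 53.8 m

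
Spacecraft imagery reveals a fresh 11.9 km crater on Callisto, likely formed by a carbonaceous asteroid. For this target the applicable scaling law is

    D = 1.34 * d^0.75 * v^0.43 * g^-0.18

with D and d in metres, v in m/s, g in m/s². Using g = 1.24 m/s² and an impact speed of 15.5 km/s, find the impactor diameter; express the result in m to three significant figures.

Rearranging for d: d = [D / (1.34 · 15500^0.43 · 1.24^-0.18)]^(1/0.75).
D = 11900 m.
15500^0.43 = 63.36
1.24^-0.18 = 0.9620
Denominator = 1.34 × 63.36 × 0.9620 = 81.68
D / 81.68 = 11900 / 81.68 = 145.7
d = 145.7^(1/0.75) = 145.7^1.3333 = 766.6 m

d ≈ 767 m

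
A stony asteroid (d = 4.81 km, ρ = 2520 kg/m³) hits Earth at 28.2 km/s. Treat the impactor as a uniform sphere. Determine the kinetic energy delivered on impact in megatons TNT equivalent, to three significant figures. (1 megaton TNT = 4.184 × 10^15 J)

d = 4810 m; v = 28200 m/s.
Mass m = (π/6) ρ d³ = (π/6) × 2520 × (4810)³ = 1.468 × 10^14 kg
E = ½ m v² = 0.5 × 1.468 × 10^14 × (28200)² = 5.837 × 10^22 J
   = 5.837 × 10^22 / 4.184×10^15 = 1.395 × 10^7 Mt

E ≈ 1.40 × 10^7 Mt TNT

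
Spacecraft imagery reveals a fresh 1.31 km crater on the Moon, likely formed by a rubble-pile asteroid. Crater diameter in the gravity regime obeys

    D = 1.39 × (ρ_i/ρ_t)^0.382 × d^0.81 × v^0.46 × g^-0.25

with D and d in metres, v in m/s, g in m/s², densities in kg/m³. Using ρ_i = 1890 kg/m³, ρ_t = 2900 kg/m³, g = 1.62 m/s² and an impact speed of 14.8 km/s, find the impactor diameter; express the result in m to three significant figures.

Rearranging for d: d = [D / (1.39 · (1890/2900)^0.382 · 14800^0.46 · 1.62^-0.25)]^(1/0.81).
D = 1310 m.
(1890/2900)^0.382 = 0.8491
14800^0.46 = 82.86
1.62^-0.25 = 0.8864
Denominator = 1.39 × 0.8491 × 82.86 × 0.8864 = 86.69
D / 86.69 = 1310 / 86.69 = 15.11
d = 15.11^(1/0.81) = 15.11^1.2346 = 28.57 m

d ≈ 28.6 m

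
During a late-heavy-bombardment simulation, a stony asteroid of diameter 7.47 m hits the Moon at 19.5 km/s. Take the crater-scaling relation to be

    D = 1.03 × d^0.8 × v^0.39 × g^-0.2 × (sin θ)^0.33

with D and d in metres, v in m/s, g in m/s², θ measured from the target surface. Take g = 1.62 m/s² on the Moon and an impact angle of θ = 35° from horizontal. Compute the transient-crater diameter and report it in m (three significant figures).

D ≈ 183 m

In SI units: v = 19500 m/s.
d^0.8 = 7.47^0.8 = 4.996
v^0.39 = 19500^0.39 = 47.11
g^-0.2 = 1.62^-0.2 = 0.9080
(sin 35°)^0.33 = 0.5736^0.33 = 0.8324
D = 1.03 × 4.996 × 47.11 × 0.9080 × 0.8324 = 183.2 m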